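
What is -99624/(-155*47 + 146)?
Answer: 99624/7139 ≈ 13.955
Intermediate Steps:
-99624/(-155*47 + 146) = -99624/(-7285 + 146) = -99624/(-7139) = -99624*(-1/7139) = 99624/7139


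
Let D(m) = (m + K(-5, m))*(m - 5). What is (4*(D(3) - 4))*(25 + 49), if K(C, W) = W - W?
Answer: -2960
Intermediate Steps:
K(C, W) = 0
D(m) = m*(-5 + m) (D(m) = (m + 0)*(m - 5) = m*(-5 + m))
(4*(D(3) - 4))*(25 + 49) = (4*(3*(-5 + 3) - 4))*(25 + 49) = (4*(3*(-2) - 4))*74 = (4*(-6 - 4))*74 = (4*(-10))*74 = -40*74 = -2960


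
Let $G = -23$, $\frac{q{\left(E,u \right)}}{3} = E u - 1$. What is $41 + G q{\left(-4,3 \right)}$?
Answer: $938$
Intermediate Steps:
$q{\left(E,u \right)} = -3 + 3 E u$ ($q{\left(E,u \right)} = 3 \left(E u - 1\right) = 3 \left(-1 + E u\right) = -3 + 3 E u$)
$41 + G q{\left(-4,3 \right)} = 41 - 23 \left(-3 + 3 \left(-4\right) 3\right) = 41 - 23 \left(-3 - 36\right) = 41 - -897 = 41 + 897 = 938$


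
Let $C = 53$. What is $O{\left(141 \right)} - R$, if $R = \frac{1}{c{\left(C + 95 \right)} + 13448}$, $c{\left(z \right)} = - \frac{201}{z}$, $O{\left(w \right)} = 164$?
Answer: $\frac{326376744}{1990103} \approx 164.0$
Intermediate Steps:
$R = \frac{148}{1990103}$ ($R = \frac{1}{- \frac{201}{53 + 95} + 13448} = \frac{1}{- \frac{201}{148} + 13448} = \frac{1}{\frac{1990103}{148}} = \frac{148}{1990103} \approx 7.4368 \cdot 10^{-5}$)
$O{\left(141 \right)} - R = 164 - \frac{148}{1990103} = \frac{326376744}{1990103}$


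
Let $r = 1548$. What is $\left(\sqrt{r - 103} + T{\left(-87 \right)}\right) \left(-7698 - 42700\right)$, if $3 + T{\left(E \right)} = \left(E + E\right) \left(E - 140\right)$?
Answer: $-1990469010 - 856766 \sqrt{5} \approx -1.9924 \cdot 10^{9}$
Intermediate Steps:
$T{\left(E \right)} = -3 + 2 E \left(-140 + E\right)$ ($T{\left(E \right)} = -3 + \left(E + E\right) \left(E - 140\right) = -3 + 2 E \left(-140 + E\right)$)
$\left(\sqrt{r - 103} + T{\left(-87 \right)}\right) \left(-7698 - 42700\right) = \left(\sqrt{1548 - 103} - \left(-24357 - 15138\right)\right) \left(-7698 - 42700\right) = \left(\sqrt{1445} + \left(-3 + 24360 + 2 \cdot 7569\right)\right) \left(-50398\right) = \left(17 \sqrt{5} + \left(-3 + 24360 + 15138\right)\right) \left(-50398\right) = \left(17 \sqrt{5} + 39495\right) \left(-50398\right) = \left(39495 + 17 \sqrt{5}\right) \left(-50398\right) = -1990469010 - 856766 \sqrt{5}$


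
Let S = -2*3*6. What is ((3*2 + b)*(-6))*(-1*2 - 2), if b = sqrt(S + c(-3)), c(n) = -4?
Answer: 144 + 48*I*sqrt(10) ≈ 144.0 + 151.79*I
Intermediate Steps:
S = -36 (S = -6*6 = -36)
b = 2*I*sqrt(10) (b = sqrt(-36 - 4) = sqrt(-40) = 2*I*sqrt(10) ≈ 6.3246*I)
((3*2 + b)*(-6))*(-1*2 - 2) = ((3*2 + 2*I*sqrt(10))*(-6))*(-1*2 - 2) = ((6 + 2*I*sqrt(10))*(-6))*(-2 - 2) = (-36 - 12*I*sqrt(10))*(-4) = 144 + 48*I*sqrt(10)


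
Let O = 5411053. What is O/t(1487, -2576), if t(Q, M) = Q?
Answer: 5411053/1487 ≈ 3638.9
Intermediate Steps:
O/t(1487, -2576) = 5411053/1487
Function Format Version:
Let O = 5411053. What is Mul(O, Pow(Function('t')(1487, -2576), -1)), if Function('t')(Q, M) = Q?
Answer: Rational(5411053, 1487) ≈ 3638.9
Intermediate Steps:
Mul(O, Pow(Function('t')(1487, -2576), -1)) = Mul(5411053, Pow(1487, -1)) = Mul(5411053, Rational(1, 1487)) = Rational(5411053, 1487)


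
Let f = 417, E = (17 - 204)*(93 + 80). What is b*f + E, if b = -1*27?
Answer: -43610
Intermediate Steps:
E = -32351 (E = -187*173 = -32351)
b = -27
b*f + E = -27*417 - 32351 = -11259 - 32351 = -43610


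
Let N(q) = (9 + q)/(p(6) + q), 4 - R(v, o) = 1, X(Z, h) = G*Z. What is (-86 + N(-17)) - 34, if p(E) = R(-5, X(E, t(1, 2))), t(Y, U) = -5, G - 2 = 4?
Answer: -836/7 ≈ -119.43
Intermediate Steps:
G = 6 (G = 2 + 4 = 6)
X(Z, h) = 6*Z
R(v, o) = 3 (R(v, o) = 4 - 1*1 = 4 - 1 = 3)
p(E) = 3
N(q) = (9 + q)/(3 + q)
(-86 + N(-17)) - 34 = (-86 + (9 - 17)/(3 - 17)) - 34 = (-86 - 8/(-14)) - 34 = (-86 - 1/14*(-8)) - 34 = (-86 + 4/7) - 34 = -598/7 - 34 = -836/7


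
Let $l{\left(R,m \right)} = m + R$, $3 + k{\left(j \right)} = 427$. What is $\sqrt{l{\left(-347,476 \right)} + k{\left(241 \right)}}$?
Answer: $\sqrt{553} \approx 23.516$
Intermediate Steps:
$k{\left(j \right)} = 424$ ($k{\left(j \right)} = -3 + 427 = 424$)
$l{\left(R,m \right)} = R + m$
$\sqrt{l{\left(-347,476 \right)} + k{\left(241 \right)}} = \sqrt{\left(-347 + 476\right) + 424} = \sqrt{129 + 424} = \sqrt{553}$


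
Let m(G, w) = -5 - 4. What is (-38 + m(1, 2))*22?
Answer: -1034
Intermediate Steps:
m(G, w) = -9
(-38 + m(1, 2))*22 = (-38 - 9)*22 = -47*22 = -1034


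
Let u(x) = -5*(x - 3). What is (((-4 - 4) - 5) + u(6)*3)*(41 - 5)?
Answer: -2088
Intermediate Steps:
u(x) = 15 - 5*x (u(x) = -5*(-3 + x) = 15 - 5*x)
(((-4 - 4) - 5) + u(6)*3)*(41 - 5) = (((-4 - 4) - 5) + (15 - 5*6)*3)*(41 - 5) = ((-8 - 5) + (15 - 30)*3)*36 = (-13 - 15*3)*36 = (-13 - 45)*36 = -58*36 = -2088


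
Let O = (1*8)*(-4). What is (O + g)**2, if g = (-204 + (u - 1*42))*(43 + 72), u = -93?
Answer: 1522326289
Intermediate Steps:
g = -38985 (g = (-204 + (-93 - 1*42))*(43 + 72) = (-204 + (-93 - 42))*115 = (-204 - 135)*115 = -339*115 = -38985)
O = -32 (O = 8*(-4) = -32)
(O + g)**2 = (-32 - 38985)**2 = (-39017)**2 = 1522326289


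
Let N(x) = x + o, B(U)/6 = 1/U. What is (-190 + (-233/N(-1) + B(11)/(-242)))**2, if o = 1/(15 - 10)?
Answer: 290567355849/28344976 ≈ 10251.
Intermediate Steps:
B(U) = 6/U
o = 1/5 ≈ 0.20000
N(x) = 1/5 + x (N(x) = x + 1/5 = 1/5 + x)
(-190 + (-233/N(-1) + B(11)/(-242)))**2 = (-190 + (-233/(1/5 - 1) + (6/11)/(-242)))**2 = (-190 + (-233/(-4/5) + (6*(1/11))*(-1/242)))**2 = (-190 + (-233*(-5/4) + (6/11)*(-1/242)))**2 = (-190 + (1165/4 - 3/1331))**2 = (-190 + 1550603/5324)**2 = (539043/5324)**2 = 290567355849/28344976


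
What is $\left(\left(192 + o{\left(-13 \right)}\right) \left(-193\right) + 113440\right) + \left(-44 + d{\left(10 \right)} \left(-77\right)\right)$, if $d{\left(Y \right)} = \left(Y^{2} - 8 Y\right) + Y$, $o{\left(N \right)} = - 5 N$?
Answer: $61485$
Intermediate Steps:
$d{\left(Y \right)} = Y^{2} - 7 Y$
$\left(\left(192 + o{\left(-13 \right)}\right) \left(-193\right) + 113440\right) + \left(-44 + d{\left(10 \right)} \left(-77\right)\right) = \left(\left(192 - -65\right) \left(-193\right) + 113440\right) + \left(-44 + 10 \left(-7 + 10\right) \left(-77\right)\right) = \left(\left(192 + 65\right) \left(-193\right) + 113440\right) + \left(-44 + 10 \cdot 3 \left(-77\right)\right) = \left(257 \left(-193\right) + 113440\right) + \left(-44 + 30 \left(-77\right)\right) = \left(-49601 + 113440\right) - 2354 = 63839 - 2354 = 61485$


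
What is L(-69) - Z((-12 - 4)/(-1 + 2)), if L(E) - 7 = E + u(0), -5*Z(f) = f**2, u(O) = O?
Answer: -54/5 ≈ -10.800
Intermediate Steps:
Z(f) = -f**2/5
L(E) = 7 + E (L(E) = 7 + (E + 0) = 7 + E)
L(-69) - Z((-12 - 4)/(-1 + 2)) = (7 - 69) - (-1)*((-12 - 4)/(-1 + 2))**2/5 = -62 - (-1)*(-16/1)**2/5 = -62 - (-1)*(-16*1)**2/5 = -62 - (-1)*(-16)**2/5 = -62 - (-1)*256/5 = -62 - 1*(-256/5) = -62 + 256/5 = -54/5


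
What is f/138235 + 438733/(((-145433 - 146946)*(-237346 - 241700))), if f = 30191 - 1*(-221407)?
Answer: 35239628915469787/19361607482643990 ≈ 1.8201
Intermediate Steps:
f = 251598 (f = 30191 + 221407 = 251598)
f/138235 + 438733/(((-145433 - 146946)*(-237346 - 241700))) = 251598/138235 + 438733/(((-145433 - 146946)*(-237346 - 241700))) = 251598*(1/138235) + 438733/((-292379*(-479046))) = 251598/138235 + 438733/140062990434 = 35239628915469787/19361607482643990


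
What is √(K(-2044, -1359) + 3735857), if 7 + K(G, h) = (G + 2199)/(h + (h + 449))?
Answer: √19233504090155/2269 ≈ 1932.8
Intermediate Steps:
K(G, h) = -7 + (2199 + G)/(449 + 2*h) (K(G, h) = -7 + (G + 2199)/(h + (h + 449)) = -7 + (2199 + G)/(h + (449 + h)) = -7 + (2199 + G)/(449 + 2*h))
√(K(-2044, -1359) + 3735857) = √((-944 - 2044 - 14*(-1359))/(449 + 2*(-1359)) + 3735857) = √((-944 - 2044 + 19026)/(449 - 2718) + 3735857) = √(16038/(-2269) + 3735857) = √(-1/2269*16038 + 3735857) = √(-16038/2269 + 3735857) = √(8476643495/2269) = √19233504090155/2269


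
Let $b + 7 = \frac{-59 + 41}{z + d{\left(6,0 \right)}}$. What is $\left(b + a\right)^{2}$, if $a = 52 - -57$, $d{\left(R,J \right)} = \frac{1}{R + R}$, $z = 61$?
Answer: $\frac{5557702500}{537289} \approx 10344.0$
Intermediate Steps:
$d{\left(R,J \right)} = \frac{1}{2 R}$
$b = - \frac{5347}{733}$ ($b = -7 + \frac{-59 + 41}{61 + \frac{1}{2 \cdot 6}} = -7 - \frac{18}{61 + \frac{1}{2} \cdot \frac{1}{6}} = -7 - \frac{18}{61 + \frac{1}{12}} = -7 - \frac{18}{\frac{733}{12}} = -7 - \frac{216}{733} = - \frac{5347}{733} \approx -7.2947$)
$a = 109$ ($a = 52 + 57 = 109$)
$\left(b + a\right)^{2} = \left(- \frac{5347}{733} + 109\right)^{2} = \left(\frac{74550}{733}\right)^{2} = \frac{5557702500}{537289}$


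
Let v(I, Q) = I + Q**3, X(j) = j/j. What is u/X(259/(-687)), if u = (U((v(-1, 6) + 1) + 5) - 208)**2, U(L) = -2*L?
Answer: 422500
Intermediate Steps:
X(j) = 1
u = 422500 (u = (-2*(((-1 + 6**3) + 1) + 5) - 208)**2 = (-2*(((-1 + 216) + 1) + 5) - 208)**2 = (-2*((215 + 1) + 5) - 208)**2 = (-2*(216 + 5) - 208)**2 = (-2*221 - 208)**2 = (-442 - 208)**2 = (-650)**2 = 422500)
u/X(259/(-687)) = 422500/1 = 422500*1 = 422500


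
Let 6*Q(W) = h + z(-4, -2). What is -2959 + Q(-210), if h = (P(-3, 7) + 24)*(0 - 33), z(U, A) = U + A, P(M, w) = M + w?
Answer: -3114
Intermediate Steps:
z(U, A) = A + U
h = -924 (h = ((-3 + 7) + 24)*(0 - 33) = (4 + 24)*(-33) = 28*(-33) = -924)
Q(W) = -155 (Q(W) = (-924 + (-2 - 4))/6 = (-924 - 6)/6 = (⅙)*(-930) = -155)
-2959 + Q(-210) = -2959 - 155 = -3114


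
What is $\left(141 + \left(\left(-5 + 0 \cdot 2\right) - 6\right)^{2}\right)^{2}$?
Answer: $68644$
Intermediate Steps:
$\left(141 + \left(\left(-5 + 0 \cdot 2\right) - 6\right)^{2}\right)^{2} = \left(141 + \left(\left(-5 + 0\right) - 6\right)^{2}\right)^{2} = \left(141 + \left(-5 - 6\right)^{2}\right)^{2} = \left(141 + \left(-11\right)^{2}\right)^{2} = \left(141 + 121\right)^{2} = 262^{2} = 68644$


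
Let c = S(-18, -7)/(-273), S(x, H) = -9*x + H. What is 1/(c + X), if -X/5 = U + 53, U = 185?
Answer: -273/325025 ≈ -0.00083994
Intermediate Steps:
S(x, H) = H - 9*x
c = -155/273 (c = (-7 - 9*(-18))/(-273) = (-7 + 162)*(-1/273) = 155*(-1/273) = -155/273 ≈ -0.56777)
X = -1190 (X = -5*(185 + 53) = -5*238 = -1190)
1/(c + X) = 1/(-155/273 - 1190) = 1/(-325025/273) = -273/325025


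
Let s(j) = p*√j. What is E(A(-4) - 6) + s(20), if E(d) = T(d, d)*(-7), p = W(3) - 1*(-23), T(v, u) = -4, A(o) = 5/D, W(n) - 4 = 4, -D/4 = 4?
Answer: 28 + 62*√5 ≈ 166.64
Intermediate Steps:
D = -16 (D = -4*4 = -16)
W(n) = 8 (W(n) = 4 + 4 = 8)
A(o) = -5/16 (A(o) = 5/(-16) = 5*(-1/16) = -5/16)
p = 31 (p = 8 - 1*(-23) = 8 + 23 = 31)
s(j) = 31*√j
E(d) = 28 (E(d) = -4*(-7) = 28)
E(A(-4) - 6) + s(20) = 28 + 31*√20 = 28 + 31*(2*√5) = 28 + 62*√5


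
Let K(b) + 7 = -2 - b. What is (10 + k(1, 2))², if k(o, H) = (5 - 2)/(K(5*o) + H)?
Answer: 1521/16 ≈ 95.063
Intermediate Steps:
K(b) = -9 - b (K(b) = -7 + (-2 - b) = -9 - b)
k(o, H) = 3/(-9 + H - 5*o) (k(o, H) = (5 - 2)/((-9 - 5*o) + H) = 3/((-9 - 5*o) + H) = 3/(-9 + H - 5*o))
(10 + k(1, 2))² = (10 - 3/(9 - 1*2 + 5*1))² = (10 - 3/(9 - 2 + 5))² = (10 - 3/12)² = (10 - 3*1/12)² = (10 - ¼)² = (39/4)² = 1521/16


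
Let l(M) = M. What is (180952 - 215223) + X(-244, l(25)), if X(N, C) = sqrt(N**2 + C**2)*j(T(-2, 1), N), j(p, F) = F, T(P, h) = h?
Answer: -34271 - 244*sqrt(60161) ≈ -94119.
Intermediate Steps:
X(N, C) = N*sqrt(C**2 + N**2) (X(N, C) = sqrt(N**2 + C**2)*N = sqrt(C**2 + N**2)*N = N*sqrt(C**2 + N**2))
(180952 - 215223) + X(-244, l(25)) = (180952 - 215223) - 244*sqrt(25**2 + (-244)**2) = -34271 - 244*sqrt(625 + 59536) = -34271 - 244*sqrt(60161)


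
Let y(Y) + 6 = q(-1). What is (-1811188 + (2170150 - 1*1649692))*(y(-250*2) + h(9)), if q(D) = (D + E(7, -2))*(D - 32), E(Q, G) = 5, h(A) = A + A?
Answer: 154887600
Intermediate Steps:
h(A) = 2*A
q(D) = (-32 + D)*(5 + D) (q(D) = (D + 5)*(D - 32) = (5 + D)*(-32 + D) = (-32 + D)*(5 + D))
y(Y) = -138 (y(Y) = -6 + (-160 + (-1)**2 - 27*(-1)) = -6 + (-160 + 1 + 27) = -6 - 132 = -138)
(-1811188 + (2170150 - 1*1649692))*(y(-250*2) + h(9)) = (-1811188 + (2170150 - 1*1649692))*(-138 + 2*9) = (-1811188 + (2170150 - 1649692))*(-138 + 18) = (-1811188 + 520458)*(-120) = -1290730*(-120) = 154887600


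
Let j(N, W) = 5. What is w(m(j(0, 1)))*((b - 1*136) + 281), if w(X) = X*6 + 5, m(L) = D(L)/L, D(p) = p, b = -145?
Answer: 0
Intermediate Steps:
m(L) = 1 (m(L) = L/L = 1)
w(X) = 5 + 6*X (w(X) = 6*X + 5 = 5 + 6*X)
w(m(j(0, 1)))*((b - 1*136) + 281) = (5 + 6*1)*((-145 - 1*136) + 281) = (5 + 6)*((-145 - 136) + 281) = 11*(-281 + 281) = 11*0 = 0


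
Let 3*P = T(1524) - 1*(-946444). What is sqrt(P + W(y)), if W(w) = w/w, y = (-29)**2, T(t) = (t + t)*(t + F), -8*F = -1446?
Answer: 5*sqrt(737103)/3 ≈ 1430.9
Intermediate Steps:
F = 723/4 (F = -1/8*(-1446) = 723/4 ≈ 180.75)
T(t) = 2*t*(723/4 + t) (T(t) = (t + t)*(t + 723/4) = (2*t)*(723/4 + t) = 2*t*(723/4 + t))
y = 841
W(w) = 1
P = 6142522/3 (P = ((1/2)*1524*(723 + 4*1524) - 1*(-946444))/3 = ((1/2)*1524*(723 + 6096) + 946444)/3 = ((1/2)*1524*6819 + 946444)/3 = (5196078 + 946444)/3 = (1/3)*6142522 = 6142522/3 ≈ 2.0475e+6)
sqrt(P + W(y)) = sqrt(6142522/3 + 1) = sqrt(6142525/3) = 5*sqrt(737103)/3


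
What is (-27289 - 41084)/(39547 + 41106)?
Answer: -68373/80653 ≈ -0.84774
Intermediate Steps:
(-27289 - 41084)/(39547 + 41106) = -68373/80653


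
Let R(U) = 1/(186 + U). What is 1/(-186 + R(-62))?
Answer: -124/23063 ≈ -0.0053766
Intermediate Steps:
1/(-186 + R(-62)) = 1/(-186 + 1/(186 - 62)) = 1/(-186 + 1/124) = 1/(-23063/124) = -124/23063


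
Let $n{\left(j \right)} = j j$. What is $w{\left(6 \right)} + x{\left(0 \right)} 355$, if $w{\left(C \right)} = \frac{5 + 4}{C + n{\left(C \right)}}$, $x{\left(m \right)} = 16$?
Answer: $\frac{79523}{14} \approx 5680.2$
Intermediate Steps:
$n{\left(j \right)} = j^{2}$
$w{\left(C \right)} = \frac{9}{C + C^{2}}$ ($w{\left(C \right)} = \frac{5 + 4}{C + C^{2}} = \frac{9}{C + C^{2}}$)
$w{\left(6 \right)} + x{\left(0 \right)} 355 = \frac{9}{6 \left(1 + 6\right)} + 16 \cdot 355 = 9 \cdot \frac{1}{6} \cdot \frac{1}{7} + 5680 = \frac{3}{14} + 5680 = \frac{79523}{14}$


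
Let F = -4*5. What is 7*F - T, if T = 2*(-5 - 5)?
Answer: -120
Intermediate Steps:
F = -20
T = -20 (T = 2*(-10) = -20)
7*F - T = 7*(-20) - 1*(-20) = -140 + 20 = -120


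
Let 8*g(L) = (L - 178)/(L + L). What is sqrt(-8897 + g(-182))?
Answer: I*sqrt(294700133)/182 ≈ 94.323*I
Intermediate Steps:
g(L) = (-178 + L)/(16*L) (g(L) = ((L - 178)/(L + L))/8 = ((-178 + L)/((2*L)))/8 = ((-178 + L)*(1/(2*L)))/8 = ((-178 + L)/(2*L))/8 = (-178 + L)/(16*L))
sqrt(-8897 + g(-182)) = sqrt(-8897 + (1/16)*(-178 - 182)/(-182)) = sqrt(-8897 + (1/16)*(-1/182)*(-360)) = sqrt(-8897 + 45/364) = sqrt(-3238463/364) = I*sqrt(294700133)/182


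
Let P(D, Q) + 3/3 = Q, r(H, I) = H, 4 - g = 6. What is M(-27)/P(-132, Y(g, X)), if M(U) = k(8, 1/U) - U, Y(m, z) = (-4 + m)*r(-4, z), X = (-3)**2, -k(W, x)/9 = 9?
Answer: -54/23 ≈ -2.3478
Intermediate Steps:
g = -2 (g = 4 - 1*6 = 4 - 6 = -2)
k(W, x) = -81 (k(W, x) = -9*9 = -81)
X = 9
Y(m, z) = 16 - 4*m (Y(m, z) = (-4 + m)*(-4) = 16 - 4*m)
M(U) = -81 - U
P(D, Q) = -1 + Q
M(-27)/P(-132, Y(g, X)) = (-81 - 1*(-27))/(-1 + (16 - 4*(-2))) = (-81 + 27)/(-1 + (16 + 8)) = -54/(-1 + 24) = -54/23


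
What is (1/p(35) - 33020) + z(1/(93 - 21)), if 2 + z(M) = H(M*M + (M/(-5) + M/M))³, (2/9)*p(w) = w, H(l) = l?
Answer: -4025253821834620861/121899810816000 ≈ -33021.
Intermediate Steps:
p(w) = 9*w/2
z(M) = -2 + (1 + M² - M/5)³ (z(M) = -2 + (M*M + (M/(-5) + M/M))³ = -2 + (M² + (M*(-⅕) + 1))³ = -2 + (M² + (-M/5 + 1))³ = -2 + (M² + (1 - M/5))³ = -2 + (1 + M² - M/5)³)
(1/p(35) - 33020) + z(1/(93 - 21)) = (1/((9/2)*35) - 33020) + (-2 + (5 - 1/(93 - 21) + 5*(1/(93 - 21))²)³/125) = (1/(315/2) - 33020) + (-2 + (5 - 1/72 + 5*(1/72)²)³/125) = (2/315 - 33020) + (-2 + (5 - 1*1/72 + 5*(1/72)²)³/125) = -10401298/315 + (-2 + (5 - 1/72 + 5*(1/5184))³/125) = -10401298/315 + (-2 + (5 - 1/72 + 5/5184)³/125) = -10401298/315 + (-2 + (25853/5184)³/125) = -10401298/315 + (-2 + (1/125)*(17279566325477/139314069504)) = -10401298/315 + (-2 + 17279566325477/17414258688000) = -10401298/315 - 17548951050523/17414258688000 = -4025253821834620861/121899810816000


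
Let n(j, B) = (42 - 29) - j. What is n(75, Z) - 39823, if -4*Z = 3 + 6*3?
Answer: -39885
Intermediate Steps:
Z = -21/4 (Z = -(3 + 6*3)/4 = -(3 + 18)/4 = -¼*21 = -21/4 ≈ -5.2500)
n(j, B) = 13 - j
n(75, Z) - 39823 = (13 - 1*75) - 39823 = (13 - 75) - 39823 = -62 - 39823 = -39885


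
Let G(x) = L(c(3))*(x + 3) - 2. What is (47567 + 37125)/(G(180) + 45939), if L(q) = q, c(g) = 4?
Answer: 84692/46669 ≈ 1.8147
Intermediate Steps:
G(x) = 10 + 4*x (G(x) = 4*(x + 3) - 2 = 4*(3 + x) - 2 = (12 + 4*x) - 2 = 10 + 4*x)
(47567 + 37125)/(G(180) + 45939) = (47567 + 37125)/((10 + 4*180) + 45939) = 84692/((10 + 720) + 45939) = 84692/(730 + 45939) = 84692/46669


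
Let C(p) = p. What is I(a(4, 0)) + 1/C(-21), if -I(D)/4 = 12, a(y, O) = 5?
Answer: -1009/21 ≈ -48.048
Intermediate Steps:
I(D) = -48 (I(D) = -4*12 = -48)
I(a(4, 0)) + 1/C(-21) = -48 + 1/(-21) = -48 - 1/21 = -1009/21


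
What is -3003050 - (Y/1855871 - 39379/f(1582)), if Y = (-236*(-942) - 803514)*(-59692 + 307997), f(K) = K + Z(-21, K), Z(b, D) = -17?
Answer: -8496246256421991/2904438115 ≈ -2.9253e+6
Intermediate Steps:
f(K) = -17 + K (f(K) = K - 17 = -17 + K)
Y = -144315362610 (Y = (222312 - 803514)*248305 = -581202*248305 = -144315362610)
-3003050 - (Y/1855871 - 39379/f(1582)) = -3003050 - (-144315362610/1855871 - 39379/(-17 + 1582)) = -3003050 - (-144315362610*1/1855871 - 39379/1565) = -3003050 - (-144315362610/1855871 - 39379*1/1565) = -3003050 - (-144315362610/1855871 - 39379/1565) = -3003050 - 1*(-225926624828759/2904438115) = -3003050 + 225926624828759/2904438115 = -8496246256421991/2904438115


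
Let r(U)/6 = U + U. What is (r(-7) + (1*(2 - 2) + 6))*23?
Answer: -1794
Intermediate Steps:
r(U) = 12*U (r(U) = 6*(U + U) = 6*(2*U) = 12*U)
(r(-7) + (1*(2 - 2) + 6))*23 = (12*(-7) + (1*(2 - 2) + 6))*23 = (-84 + (1*0 + 6))*23 = (-84 + (0 + 6))*23 = (-84 + 6)*23 = -78*23 = -1794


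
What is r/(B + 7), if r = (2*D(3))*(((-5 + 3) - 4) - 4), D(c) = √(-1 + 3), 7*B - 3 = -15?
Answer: -140*√2/37 ≈ -5.3511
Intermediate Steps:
B = -12/7 (B = 3/7 + (⅐)*(-15) = 3/7 - 15/7 = -12/7 ≈ -1.7143)
D(c) = √2
r = -20*√2 (r = (2*√2)*(((-5 + 3) - 4) - 4) = (2*√2)*((-2 - 4) - 4) = (2*√2)*(-6 - 4) = (2*√2)*(-10) = -20*√2 ≈ -28.284)
r/(B + 7) = (-20*√2)/(-12/7 + 7) = (-20*√2)/(37/7) = -20*√2*(7/37) = -140*√2/37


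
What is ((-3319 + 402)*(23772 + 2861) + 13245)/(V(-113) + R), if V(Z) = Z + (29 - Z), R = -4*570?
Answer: 77675216/2251 ≈ 34507.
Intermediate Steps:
R = -2280
V(Z) = 29
((-3319 + 402)*(23772 + 2861) + 13245)/(V(-113) + R) = ((-3319 + 402)*(23772 + 2861) + 13245)/(29 - 2280) = (-2917*26633 + 13245)/(-2251) = (-77688461 + 13245)*(-1/2251) = -77675216*(-1/2251) = 77675216/2251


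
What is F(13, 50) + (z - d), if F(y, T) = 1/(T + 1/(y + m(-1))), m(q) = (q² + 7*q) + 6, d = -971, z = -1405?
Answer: -282521/651 ≈ -433.98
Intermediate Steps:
m(q) = 6 + q² + 7*q
F(y, T) = 1/(T + 1/y) (F(y, T) = 1/(T + 1/(y + (6 + (-1)² + 7*(-1)))) = 1/(T + 1/(y + (6 + 1 - 7))) = 1/(T + 1/(y + 0)) = 1/(T + 1/y))
F(13, 50) + (z - d) = 13/(1 + 50*13) + (-1405 - 1*(-971)) = 13/(1 + 650) + (-1405 + 971) = 13/651 - 434 = -282521/651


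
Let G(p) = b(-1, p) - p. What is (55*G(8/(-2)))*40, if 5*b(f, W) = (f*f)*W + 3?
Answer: 8360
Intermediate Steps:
b(f, W) = ⅗ + W*f²/5 (b(f, W) = ((f*f)*W + 3)/5 = (f²*W + 3)/5 = (W*f² + 3)/5 = (3 + W*f²)/5 = ⅗ + W*f²/5)
G(p) = ⅗ - 4*p/5 (G(p) = (⅗ + (⅕)*p*(-1)²) - p = (⅗ + (⅕)*p*1) - p = (⅗ + p/5) - p = ⅗ - 4*p/5)
(55*G(8/(-2)))*40 = (55*(⅗ - 32/(5*(-2))))*40 = (55*(⅗ - 32*(-1)/(5*2)))*40 = (55*(⅗ - ⅘*(-4)))*40 = (55*(⅗ + 16/5))*40 = (55*(19/5))*40 = 209*40 = 8360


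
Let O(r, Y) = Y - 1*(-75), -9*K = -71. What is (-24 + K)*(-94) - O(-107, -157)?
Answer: 14368/9 ≈ 1596.4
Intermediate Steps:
K = 71/9 (K = -1/9*(-71) = 71/9 ≈ 7.8889)
O(r, Y) = 75 + Y (O(r, Y) = Y + 75 = 75 + Y)
(-24 + K)*(-94) - O(-107, -157) = (-24 + 71/9)*(-94) - (75 - 157) = -145/9*(-94) - 1*(-82) = 13630/9 + 82 = 14368/9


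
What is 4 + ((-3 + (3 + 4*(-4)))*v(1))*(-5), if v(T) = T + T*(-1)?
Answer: 4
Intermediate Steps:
v(T) = 0 (v(T) = T - T = 0)
4 + ((-3 + (3 + 4*(-4)))*v(1))*(-5) = 4 + ((-3 + (3 + 4*(-4)))*0)*(-5) = 4 + ((-3 + (3 - 16))*0)*(-5) = 4 + ((-3 - 13)*0)*(-5) = 4 - 16*0*(-5) = 4 + 0*(-5) = 4 + 0 = 4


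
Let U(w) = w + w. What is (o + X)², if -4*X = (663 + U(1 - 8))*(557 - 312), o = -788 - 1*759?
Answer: 27288727249/16 ≈ 1.7055e+9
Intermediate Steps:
U(w) = 2*w
o = -1547 (o = -788 - 759 = -1547)
X = -159005/4 (X = -(663 + 2*(1 - 8))*(557 - 312)/4 = -(663 + 2*(-7))*245/4 = -(663 - 14)*245/4 = -649*245/4 = -¼*159005 = -159005/4 ≈ -39751.)
(o + X)² = (-1547 - 159005/4)² = (-165193/4)² = 27288727249/16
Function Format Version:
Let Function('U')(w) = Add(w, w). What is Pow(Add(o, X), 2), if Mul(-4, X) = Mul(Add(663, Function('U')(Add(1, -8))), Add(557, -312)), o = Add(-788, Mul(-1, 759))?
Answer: Rational(27288727249, 16) ≈ 1.7055e+9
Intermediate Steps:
Function('U')(w) = Mul(2, w)
o = -1547 (o = Add(-788, -759) = -1547)
X = Rational(-159005, 4) (X = Mul(Rational(-1, 4), Mul(Add(663, Mul(2, Add(1, -8))), Add(557, -312))) = Mul(Rational(-1, 4), Mul(Add(663, Mul(2, -7)), 245)) = Mul(Rational(-1, 4), Mul(Add(663, -14), 245)) = Mul(Rational(-1, 4), Mul(649, 245)) = Mul(Rational(-1, 4), 159005) = Rational(-159005, 4) ≈ -39751.)
Pow(Add(o, X), 2) = Pow(Add(-1547, Rational(-159005, 4)), 2) = Pow(Rational(-165193, 4), 2) = Rational(27288727249, 16)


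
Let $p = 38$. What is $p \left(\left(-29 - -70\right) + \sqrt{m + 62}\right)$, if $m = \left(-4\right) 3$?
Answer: $1558 + 190 \sqrt{2} \approx 1826.7$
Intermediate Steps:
$m = -12$
$p \left(\left(-29 - -70\right) + \sqrt{m + 62}\right) = 38 \left(\left(-29 - -70\right) + \sqrt{-12 + 62}\right) = 38 \left(\left(-29 + 70\right) + \sqrt{50}\right) = 38 \left(41 + 5 \sqrt{2}\right) = 1558 + 190 \sqrt{2}$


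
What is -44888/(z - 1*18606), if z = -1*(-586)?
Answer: 11222/4505 ≈ 2.4910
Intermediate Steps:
z = 586
-44888/(z - 1*18606) = -44888/(586 - 1*18606) = -44888/(586 - 18606) = -44888/(-18020) = -44888*(-1/18020) = 11222/4505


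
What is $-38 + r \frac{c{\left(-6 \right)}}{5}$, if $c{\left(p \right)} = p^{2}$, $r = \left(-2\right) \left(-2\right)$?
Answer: $- \frac{46}{5} \approx -9.2$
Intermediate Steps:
$r = 4$
$-38 + r \frac{c{\left(-6 \right)}}{5} = -38 + 4 \frac{\left(-6\right)^{2}}{5} = -38 + 4 \cdot 36 \cdot \frac{1}{5} = -38 + 4 \cdot \frac{36}{5} = -38 + \frac{144}{5} = - \frac{46}{5}$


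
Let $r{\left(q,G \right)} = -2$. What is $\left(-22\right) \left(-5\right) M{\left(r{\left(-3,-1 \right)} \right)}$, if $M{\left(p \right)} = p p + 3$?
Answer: $770$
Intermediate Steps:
$M{\left(p \right)} = 3 + p^{2}$ ($M{\left(p \right)} = p^{2} + 3 = 3 + p^{2}$)
$\left(-22\right) \left(-5\right) M{\left(r{\left(-3,-1 \right)} \right)} = \left(-22\right) \left(-5\right) \left(3 + \left(-2\right)^{2}\right) = 110 \left(3 + 4\right) = 110 \cdot 7 = 770$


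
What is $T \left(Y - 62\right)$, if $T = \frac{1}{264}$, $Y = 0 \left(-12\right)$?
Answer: $- \frac{31}{132} \approx -0.23485$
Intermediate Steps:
$Y = 0$
$T = \frac{1}{264} \approx 0.0037879$
$T \left(Y - 62\right) = \frac{0 - 62}{264} = \frac{1}{264} \left(-62\right) = - \frac{31}{132}$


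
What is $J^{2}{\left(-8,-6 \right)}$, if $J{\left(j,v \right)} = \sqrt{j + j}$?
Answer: $-16$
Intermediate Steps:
$J{\left(j,v \right)} = \sqrt{2} \sqrt{j}$ ($J{\left(j,v \right)} = \sqrt{2 j} = \sqrt{2} \sqrt{j}$)
$J^{2}{\left(-8,-6 \right)} = \left(\sqrt{2} \sqrt{-8}\right)^{2} = \left(\sqrt{2} \cdot 2 i \sqrt{2}\right)^{2} = \left(4 i\right)^{2} = -16$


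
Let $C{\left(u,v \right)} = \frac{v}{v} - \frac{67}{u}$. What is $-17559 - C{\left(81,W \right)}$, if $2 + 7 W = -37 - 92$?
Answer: $- \frac{1422293}{81} \approx -17559.0$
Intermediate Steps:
$W = - \frac{131}{7}$ ($W = - \frac{2}{7} + \frac{-37 - 92}{7} = - \frac{2}{7} + \frac{1}{7} \left(-129\right) = - \frac{2}{7} - \frac{129}{7} = - \frac{131}{7} \approx -18.714$)
$C{\left(u,v \right)} = 1 - \frac{67}{u}$
$-17559 - C{\left(81,W \right)} = -17559 - \frac{-67 + 81}{81} = -17559 - \frac{1}{81} \cdot 14 = -17559 - \frac{14}{81} = - \frac{1422293}{81}$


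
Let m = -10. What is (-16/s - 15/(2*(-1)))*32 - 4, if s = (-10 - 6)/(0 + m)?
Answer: -84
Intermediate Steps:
s = 8/5 (s = (-10 - 6)/(0 - 10) = -16/(-10) = -16*(-⅒) = 8/5 ≈ 1.6000)
(-16/s - 15/(2*(-1)))*32 - 4 = (-16/8/5 - 15/(2*(-1)))*32 - 4 = (-16*5/8 - 15/(-2))*32 - 4 = (-10 - 15*(-½))*32 - 4 = (-10 + 15/2)*32 - 4 = -5/2*32 - 4 = -80 - 4 = -84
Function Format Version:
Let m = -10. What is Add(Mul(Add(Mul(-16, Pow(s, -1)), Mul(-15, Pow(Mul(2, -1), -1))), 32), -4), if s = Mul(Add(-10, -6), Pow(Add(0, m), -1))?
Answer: -84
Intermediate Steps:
s = Rational(8, 5) (s = Mul(Add(-10, -6), Pow(Add(0, -10), -1)) = Mul(-16, Pow(-10, -1)) = Mul(-16, Rational(-1, 10)) = Rational(8, 5) ≈ 1.6000)
Add(Mul(Add(Mul(-16, Pow(s, -1)), Mul(-15, Pow(Mul(2, -1), -1))), 32), -4) = Add(Mul(Add(Mul(-16, Pow(Rational(8, 5), -1)), Mul(-15, Pow(Mul(2, -1), -1))), 32), -4) = Add(Mul(Add(Mul(-16, Rational(5, 8)), Mul(-15, Pow(-2, -1))), 32), -4) = Add(Mul(Add(-10, Mul(-15, Rational(-1, 2))), 32), -4) = Add(Mul(Add(-10, Rational(15, 2)), 32), -4) = Add(Mul(Rational(-5, 2), 32), -4) = Add(-80, -4) = -84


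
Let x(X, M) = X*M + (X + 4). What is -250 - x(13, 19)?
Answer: -514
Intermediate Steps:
x(X, M) = 4 + X + M*X (x(X, M) = M*X + (4 + X) = 4 + X + M*X)
-250 - x(13, 19) = -250 - (4 + 13 + 19*13) = -250 - (4 + 13 + 247) = -250 - 1*264 = -250 - 264 = -514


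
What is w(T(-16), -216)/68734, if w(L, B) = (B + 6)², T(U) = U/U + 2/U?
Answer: 22050/34367 ≈ 0.64160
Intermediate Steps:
T(U) = 1 + 2/U
w(L, B) = (6 + B)²
w(T(-16), -216)/68734 = (6 - 216)²/68734 = (-210)²*(1/68734) = 44100*(1/68734) = 22050/34367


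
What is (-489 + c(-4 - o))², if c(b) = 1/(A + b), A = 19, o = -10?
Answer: 149426176/625 ≈ 2.3908e+5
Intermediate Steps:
c(b) = 1/(19 + b)
(-489 + c(-4 - o))² = (-489 + 1/(19 + (-4 - 1*(-10))))² = (-489 + 1/(19 + (-4 + 10)))² = (-489 + 1/(19 + 6))² = (-489 + 1/25)² = (-12224/25)² = 149426176/625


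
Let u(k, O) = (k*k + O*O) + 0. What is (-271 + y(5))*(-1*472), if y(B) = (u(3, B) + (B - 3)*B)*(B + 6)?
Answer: -100536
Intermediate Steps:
u(k, O) = O² + k² (u(k, O) = (k² + O²) + 0 = (O² + k²) + 0 = O² + k²)
y(B) = (6 + B)*(9 + B² + B*(-3 + B)) (y(B) = ((B² + 3²) + (B - 3)*B)*(B + 6) = ((B² + 9) + (-3 + B)*B)*(6 + B) = ((9 + B²) + B*(-3 + B))*(6 + B) = (9 + B² + B*(-3 + B))*(6 + B) = (6 + B)*(9 + B² + B*(-3 + B)))
(-271 + y(5))*(-1*472) = (-271 + (54 - 9*5 + 2*5³ + 9*5²))*(-1*472) = (-271 + (54 - 45 + 2*125 + 9*25))*(-472) = (-271 + (54 - 45 + 250 + 225))*(-472) = (-271 + 484)*(-472) = 213*(-472) = -100536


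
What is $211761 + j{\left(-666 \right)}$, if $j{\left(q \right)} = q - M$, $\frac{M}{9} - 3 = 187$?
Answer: $209385$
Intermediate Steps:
$M = 1710$ ($M = 27 + 9 \cdot 187 = 27 + 1683 = 1710$)
$j{\left(q \right)} = -1710 + q$ ($j{\left(q \right)} = q - 1710 = -1710 + q$)
$211761 + j{\left(-666 \right)} = 211761 - 2376 = 209385$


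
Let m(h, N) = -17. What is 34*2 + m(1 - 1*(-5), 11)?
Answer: 51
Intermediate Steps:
34*2 + m(1 - 1*(-5), 11) = 34*2 - 17 = 68 - 17 = 51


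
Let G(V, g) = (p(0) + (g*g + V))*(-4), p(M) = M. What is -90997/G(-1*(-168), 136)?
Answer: 90997/74656 ≈ 1.2189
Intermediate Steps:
G(V, g) = -4*V - 4*g² (G(V, g) = (0 + (g*g + V))*(-4) = (0 + (g² + V))*(-4) = (0 + (V + g²))*(-4) = (V + g²)*(-4) = -4*V - 4*g²)
-90997/G(-1*(-168), 136) = -90997/(-(-4)*(-168) - 4*136²) = -90997/(-4*168 - 4*18496) = -90997/(-672 - 73984) = -90997/(-74656) = -90997*(-1/74656) = 90997/74656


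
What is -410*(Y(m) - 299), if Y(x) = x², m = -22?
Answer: -75850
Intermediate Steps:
-410*(Y(m) - 299) = -410*((-22)² - 299) = -410*(484 - 299) = -410*185 = -75850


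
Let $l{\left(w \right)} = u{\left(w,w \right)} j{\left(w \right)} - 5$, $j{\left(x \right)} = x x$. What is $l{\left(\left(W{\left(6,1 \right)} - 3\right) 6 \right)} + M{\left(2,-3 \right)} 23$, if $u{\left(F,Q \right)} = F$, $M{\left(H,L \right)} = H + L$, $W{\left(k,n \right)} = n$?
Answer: $-1756$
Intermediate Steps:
$j{\left(x \right)} = x^{2}$
$l{\left(w \right)} = -5 + w^{3}$ ($l{\left(w \right)} = w w^{2} - 5 = w^{3} - 5 = -5 + w^{3}$)
$l{\left(\left(W{\left(6,1 \right)} - 3\right) 6 \right)} + M{\left(2,-3 \right)} 23 = \left(-5 + \left(\left(1 - 3\right) 6\right)^{3}\right) + \left(2 - 3\right) 23 = \left(-5 + \left(\left(-2\right) 6\right)^{3}\right) - 23 = \left(-5 + \left(-12\right)^{3}\right) - 23 = \left(-5 - 1728\right) - 23 = -1733 - 23 = -1756$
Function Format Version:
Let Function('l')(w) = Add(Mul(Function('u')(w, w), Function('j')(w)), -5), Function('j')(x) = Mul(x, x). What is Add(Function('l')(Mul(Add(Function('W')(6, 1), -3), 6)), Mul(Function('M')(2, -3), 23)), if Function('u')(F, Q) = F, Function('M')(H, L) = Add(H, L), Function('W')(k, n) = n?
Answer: -1756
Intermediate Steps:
Function('j')(x) = Pow(x, 2)
Function('l')(w) = Add(-5, Pow(w, 3)) (Function('l')(w) = Add(Mul(w, Pow(w, 2)), -5) = Add(Pow(w, 3), -5) = Add(-5, Pow(w, 3)))
Add(Function('l')(Mul(Add(Function('W')(6, 1), -3), 6)), Mul(Function('M')(2, -3), 23)) = Add(Add(-5, Pow(Mul(Add(1, -3), 6), 3)), Mul(Add(2, -3), 23)) = Add(Add(-5, Pow(Mul(-2, 6), 3)), Mul(-1, 23)) = Add(Add(-5, Pow(-12, 3)), -23) = Add(Add(-5, -1728), -23) = Add(-1733, -23) = -1756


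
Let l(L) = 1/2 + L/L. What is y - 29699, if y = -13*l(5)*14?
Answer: -29972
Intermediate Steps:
l(L) = 3/2 (l(L) = 1*(1/2) + 1 = 1/2 + 1 = 3/2)
y = -273 (y = -13*3/2*14 = -39/2*14 = -273)
y - 29699 = -273 - 29699 = -29972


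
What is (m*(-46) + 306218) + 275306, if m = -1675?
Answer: 658574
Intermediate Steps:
(m*(-46) + 306218) + 275306 = (-1675*(-46) + 306218) + 275306 = (77050 + 306218) + 275306 = 383268 + 275306 = 658574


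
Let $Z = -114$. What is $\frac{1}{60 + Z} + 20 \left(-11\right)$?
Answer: $- \frac{11881}{54} \approx -220.02$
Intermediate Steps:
$\frac{1}{60 + Z} + 20 \left(-11\right) = \frac{1}{60 - 114} + 20 \left(-11\right) = \frac{1}{-54} - 220 = - \frac{1}{54} - 220 = - \frac{11881}{54}$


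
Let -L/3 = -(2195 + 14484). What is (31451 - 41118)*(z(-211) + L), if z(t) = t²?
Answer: -914092186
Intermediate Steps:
L = 50037 (L = -(-3)*(2195 + 14484) = -(-3)*16679 = -3*(-16679) = 50037)
(31451 - 41118)*(z(-211) + L) = (31451 - 41118)*((-211)² + 50037) = -9667*(44521 + 50037) = -9667*94558 = -914092186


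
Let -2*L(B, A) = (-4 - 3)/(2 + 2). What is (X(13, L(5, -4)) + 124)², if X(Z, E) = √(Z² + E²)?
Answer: (992 + √10865)²/64 ≈ 18777.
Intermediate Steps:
L(B, A) = 7/8 (L(B, A) = -(-4 - 3)/(2*(2 + 2)) = -(-7)/(2*4) = -½*(-7/4) = 7/8)
X(Z, E) = √(E² + Z²)
(X(13, L(5, -4)) + 124)² = (√((7/8)² + 13²) + 124)² = (√(49/64 + 169) + 124)² = (√(10865/64) + 124)² = (√10865/8 + 124)² = (124 + √10865/8)²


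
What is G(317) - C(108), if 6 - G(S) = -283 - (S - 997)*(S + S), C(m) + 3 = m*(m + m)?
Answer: -454156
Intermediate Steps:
C(m) = -3 + 2*m² (C(m) = -3 + m*(m + m) = -3 + m*(2*m) = -3 + 2*m²)
G(S) = 289 + 2*S*(-997 + S) (G(S) = 6 - (-283 - (S - 997)*(S + S)) = 6 - (-283 - (-997 + S)*2*S) = 6 - (-283 - 2*S*(-997 + S)) = 6 + (283 + 2*S*(-997 + S)) = 289 + 2*S*(-997 + S))
G(317) - C(108) = (289 - 1994*317 + 2*317²) - (-3 + 2*108²) = (289 - 632098 + 2*100489) - (-3 + 2*11664) = (289 - 632098 + 200978) - (-3 + 23328) = -430831 - 1*23325 = -430831 - 23325 = -454156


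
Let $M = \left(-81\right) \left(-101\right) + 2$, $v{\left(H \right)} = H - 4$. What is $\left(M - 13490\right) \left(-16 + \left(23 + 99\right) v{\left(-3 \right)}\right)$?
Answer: $4617090$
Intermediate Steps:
$v{\left(H \right)} = -4 + H$
$M = 8183$ ($M = 8181 + 2 = 8183$)
$\left(M - 13490\right) \left(-16 + \left(23 + 99\right) v{\left(-3 \right)}\right) = \left(8183 - 13490\right) \left(-16 + \left(23 + 99\right) \left(-4 - 3\right)\right) = - 5307 \left(-16 + 122 \left(-7\right)\right) = - 5307 \left(-16 - 854\right) = \left(-5307\right) \left(-870\right) = 4617090$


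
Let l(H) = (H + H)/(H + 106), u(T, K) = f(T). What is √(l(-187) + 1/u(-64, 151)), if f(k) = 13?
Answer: √64259/117 ≈ 2.1666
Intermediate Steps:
u(T, K) = 13
l(H) = 2*H/(106 + H) (l(H) = (2*H)/(106 + H) = 2*H/(106 + H))
√(l(-187) + 1/u(-64, 151)) = √(2*(-187)/(106 - 187) + 1/13) = √(2*(-187)/(-81) + 1/13) = √(2*(-187)*(-1/81) + 1/13) = √(374/81 + 1/13) = √(4943/1053) = √64259/117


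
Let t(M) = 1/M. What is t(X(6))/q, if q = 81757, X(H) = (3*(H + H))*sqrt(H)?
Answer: sqrt(6)/17659512 ≈ 1.3871e-7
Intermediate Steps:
X(H) = 6*H**(3/2) (X(H) = (3*(2*H))*sqrt(H) = (6*H)*sqrt(H) = 6*H**(3/2))
t(X(6))/q = 1/((6*6**(3/2))*81757) = (1/81757)/(6*(6*sqrt(6))) = (1/81757)/(36*sqrt(6)) = (sqrt(6)/216)*(1/81757) = sqrt(6)/17659512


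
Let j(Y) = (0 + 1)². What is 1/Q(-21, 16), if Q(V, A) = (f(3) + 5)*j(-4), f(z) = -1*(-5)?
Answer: ⅒ ≈ 0.10000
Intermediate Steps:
j(Y) = 1 (j(Y) = 1² = 1)
f(z) = 5
Q(V, A) = 10 (Q(V, A) = (5 + 5)*1 = 10*1 = 10)
1/Q(-21, 16) = 1/10 = ⅒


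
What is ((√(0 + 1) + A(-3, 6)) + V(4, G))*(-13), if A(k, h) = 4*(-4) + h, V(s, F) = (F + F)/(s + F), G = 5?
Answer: 923/9 ≈ 102.56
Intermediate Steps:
V(s, F) = 2*F/(F + s) (V(s, F) = (2*F)/(F + s) = 2*F/(F + s))
A(k, h) = -16 + h
((√(0 + 1) + A(-3, 6)) + V(4, G))*(-13) = ((√(0 + 1) + (-16 + 6)) + 2*5/(5 + 4))*(-13) = ((√1 - 10) + 2*5/9)*(-13) = ((1 - 10) + 2*5*(⅑))*(-13) = (-9 + 10/9)*(-13) = -71/9*(-13) = 923/9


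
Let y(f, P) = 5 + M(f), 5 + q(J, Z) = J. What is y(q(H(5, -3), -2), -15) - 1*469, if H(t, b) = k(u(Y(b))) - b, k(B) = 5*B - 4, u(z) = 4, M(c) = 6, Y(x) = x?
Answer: -458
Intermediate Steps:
k(B) = -4 + 5*B
H(t, b) = 16 - b (H(t, b) = (-4 + 5*4) - b = (-4 + 20) - b = 16 - b)
q(J, Z) = -5 + J
y(f, P) = 11 (y(f, P) = 5 + 6 = 11)
y(q(H(5, -3), -2), -15) - 1*469 = 11 - 1*469 = 11 - 469 = -458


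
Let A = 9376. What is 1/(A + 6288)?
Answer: 1/15664 ≈ 6.3841e-5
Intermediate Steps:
1/(A + 6288) = 1/(9376 + 6288) = 1/15664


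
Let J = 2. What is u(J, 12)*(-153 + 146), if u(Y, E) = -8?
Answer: 56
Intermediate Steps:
u(J, 12)*(-153 + 146) = -8*(-153 + 146) = -8*(-7) = 56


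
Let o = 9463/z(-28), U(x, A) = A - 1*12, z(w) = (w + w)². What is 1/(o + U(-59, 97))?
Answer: 3136/276023 ≈ 0.011361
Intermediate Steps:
z(w) = 4*w² (z(w) = (2*w)² = 4*w²)
U(x, A) = -12 + A (U(x, A) = A - 12 = -12 + A)
o = 9463/3136 (o = 9463/((4*(-28)²)) = 9463/((4*784)) = 9463/3136 ≈ 3.0175)
1/(o + U(-59, 97)) = 1/(9463/3136 + (-12 + 97)) = 1/(9463/3136 + 85) = 1/(276023/3136) = 3136/276023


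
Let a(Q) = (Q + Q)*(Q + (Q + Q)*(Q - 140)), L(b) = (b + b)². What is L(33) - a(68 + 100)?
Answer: -3213180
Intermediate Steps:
L(b) = 4*b² (L(b) = (2*b)² = 4*b²)
a(Q) = 2*Q*(Q + 2*Q*(-140 + Q)) (a(Q) = (2*Q)*(Q + (2*Q)*(-140 + Q)) = (2*Q)*(Q + 2*Q*(-140 + Q)) = 2*Q*(Q + 2*Q*(-140 + Q)))
L(33) - a(68 + 100) = 4*33² - (68 + 100)²*(-558 + 4*(68 + 100)) = 4*1089 - 168²*(-558 + 4*168) = 4356 - 28224*(-558 + 672) = 4356 - 28224*114 = 4356 - 1*3217536 = 4356 - 3217536 = -3213180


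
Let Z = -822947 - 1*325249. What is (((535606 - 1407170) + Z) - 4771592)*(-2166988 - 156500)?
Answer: 15779624875776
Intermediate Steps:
Z = -1148196 (Z = -822947 - 325249 = -1148196)
(((535606 - 1407170) + Z) - 4771592)*(-2166988 - 156500) = (((535606 - 1407170) - 1148196) - 4771592)*(-2166988 - 156500) = ((-871564 - 1148196) - 4771592)*(-2323488) = (-2019760 - 4771592)*(-2323488) = -6791352*(-2323488) = 15779624875776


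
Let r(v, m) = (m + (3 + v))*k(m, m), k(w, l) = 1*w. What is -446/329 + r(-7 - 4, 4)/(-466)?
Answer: -101286/76657 ≈ -1.3213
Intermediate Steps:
k(w, l) = w
r(v, m) = m*(3 + m + v) (r(v, m) = (m + (3 + v))*m = (3 + m + v)*m = m*(3 + m + v))
-446/329 + r(-7 - 4, 4)/(-466) = -446/329 + (4*(3 + 4 + (-7 - 4)))/(-466) = -446*1/329 + (4*(3 + 4 - 11))*(-1/466) = -446/329 + (4*(-4))*(-1/466) = -446/329 - 16*(-1/466) = -446/329 + 8/233 = -101286/76657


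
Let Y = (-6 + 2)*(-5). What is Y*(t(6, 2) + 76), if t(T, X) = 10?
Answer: 1720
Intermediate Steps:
Y = 20 (Y = -4*(-5) = 20)
Y*(t(6, 2) + 76) = 20*(10 + 76) = 20*86 = 1720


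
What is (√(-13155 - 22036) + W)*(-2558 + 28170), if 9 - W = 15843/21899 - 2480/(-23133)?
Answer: 105995273883968/506589567 + 25612*I*√35191 ≈ 2.0923e+5 + 4.8046e+6*I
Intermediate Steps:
W = 4138500464/506589567 (W = 9 - (15843/21899 - 2480/(-23133)) = 9 - (15843*(1/21899) - 2480*(-1/23133)) = 9 - (15843/21899 + 2480/23133) = 9 - 1*420805639/506589567 = 9 - 420805639/506589567 = 4138500464/506589567 ≈ 8.1693)
(√(-13155 - 22036) + W)*(-2558 + 28170) = (√(-13155 - 22036) + 4138500464/506589567)*(-2558 + 28170) = (√(-35191) + 4138500464/506589567)*25612 = (I*√35191 + 4138500464/506589567)*25612 = (4138500464/506589567 + I*√35191)*25612 = 105995273883968/506589567 + 25612*I*√35191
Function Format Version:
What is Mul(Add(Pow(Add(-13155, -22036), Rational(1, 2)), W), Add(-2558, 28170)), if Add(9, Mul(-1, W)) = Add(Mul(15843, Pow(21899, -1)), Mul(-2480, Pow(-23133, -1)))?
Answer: Add(Rational(105995273883968, 506589567), Mul(25612, I, Pow(35191, Rational(1, 2)))) ≈ Add(2.0923e+5, Mul(4.8046e+6, I))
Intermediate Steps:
W = Rational(4138500464, 506589567) (W = Add(9, Mul(-1, Add(Mul(15843, Pow(21899, -1)), Mul(-2480, Pow(-23133, -1))))) = Add(9, Mul(-1, Add(Mul(15843, Rational(1, 21899)), Mul(-2480, Rational(-1, 23133))))) = Add(9, Mul(-1, Add(Rational(15843, 21899), Rational(2480, 23133)))) = Add(9, Mul(-1, Rational(420805639, 506589567))) = Add(9, Rational(-420805639, 506589567)) = Rational(4138500464, 506589567) ≈ 8.1693)
Mul(Add(Pow(Add(-13155, -22036), Rational(1, 2)), W), Add(-2558, 28170)) = Mul(Add(Pow(Add(-13155, -22036), Rational(1, 2)), Rational(4138500464, 506589567)), Add(-2558, 28170)) = Mul(Add(Pow(-35191, Rational(1, 2)), Rational(4138500464, 506589567)), 25612) = Mul(Add(Mul(I, Pow(35191, Rational(1, 2))), Rational(4138500464, 506589567)), 25612) = Mul(Add(Rational(4138500464, 506589567), Mul(I, Pow(35191, Rational(1, 2)))), 25612) = Add(Rational(105995273883968, 506589567), Mul(25612, I, Pow(35191, Rational(1, 2))))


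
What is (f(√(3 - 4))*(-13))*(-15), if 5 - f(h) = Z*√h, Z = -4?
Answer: 975 + 780*√I ≈ 1526.5 + 551.54*I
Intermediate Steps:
f(h) = 5 + 4*√h (f(h) = 5 - (-4)*√h = 5 + 4*√h)
(f(√(3 - 4))*(-13))*(-15) = ((5 + 4*√(√(3 - 4)))*(-13))*(-15) = ((5 + 4*√(√(-1)))*(-13))*(-15) = ((5 + 4*√I)*(-13))*(-15) = (-65 - 52*√I)*(-15) = 975 + 780*√I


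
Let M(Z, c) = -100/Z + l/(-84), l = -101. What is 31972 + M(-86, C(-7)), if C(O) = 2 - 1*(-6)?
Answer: 115491407/3612 ≈ 31974.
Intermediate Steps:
C(O) = 8 (C(O) = 2 + 6 = 8)
M(Z, c) = 101/84 - 100/Z (M(Z, c) = -100/Z - 101/(-84) = -100/Z - 101*(-1/84) = -100/Z + 101/84 = 101/84 - 100/Z)
31972 + M(-86, C(-7)) = 31972 + (101/84 - 100/(-86)) = 31972 + (101/84 - 100*(-1/86)) = 31972 + (101/84 + 50/43) = 31972 + 8543/3612 = 115491407/3612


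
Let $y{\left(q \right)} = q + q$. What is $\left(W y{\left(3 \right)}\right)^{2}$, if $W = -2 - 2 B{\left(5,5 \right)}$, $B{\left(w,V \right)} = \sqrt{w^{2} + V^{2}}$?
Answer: $7344 + 1440 \sqrt{2} \approx 9380.5$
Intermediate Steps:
$B{\left(w,V \right)} = \sqrt{V^{2} + w^{2}}$
$y{\left(q \right)} = 2 q$
$W = -2 - 10 \sqrt{2}$ ($W = -2 - 2 \sqrt{5^{2} + 5^{2}} = -2 - 2 \sqrt{25 + 25} = -2 - 2 \sqrt{50} = -2 - 2 \cdot 5 \sqrt{2} = -2 - 10 \sqrt{2} \approx -16.142$)
$\left(W y{\left(3 \right)}\right)^{2} = \left(\left(-2 - 10 \sqrt{2}\right) 2 \cdot 3\right)^{2} = \left(\left(-2 - 10 \sqrt{2}\right) 6\right)^{2} = \left(-12 - 60 \sqrt{2}\right)^{2}$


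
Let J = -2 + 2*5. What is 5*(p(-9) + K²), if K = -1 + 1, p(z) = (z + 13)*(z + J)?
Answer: -20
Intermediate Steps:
J = 8 (J = -2 + 10 = 8)
p(z) = (8 + z)*(13 + z) (p(z) = (z + 13)*(z + 8) = (13 + z)*(8 + z) = (8 + z)*(13 + z))
K = 0
5*(p(-9) + K²) = 5*((104 + (-9)² + 21*(-9)) + 0²) = 5*((104 + 81 - 189) + 0) = 5*(-4 + 0) = 5*(-4) = -20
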